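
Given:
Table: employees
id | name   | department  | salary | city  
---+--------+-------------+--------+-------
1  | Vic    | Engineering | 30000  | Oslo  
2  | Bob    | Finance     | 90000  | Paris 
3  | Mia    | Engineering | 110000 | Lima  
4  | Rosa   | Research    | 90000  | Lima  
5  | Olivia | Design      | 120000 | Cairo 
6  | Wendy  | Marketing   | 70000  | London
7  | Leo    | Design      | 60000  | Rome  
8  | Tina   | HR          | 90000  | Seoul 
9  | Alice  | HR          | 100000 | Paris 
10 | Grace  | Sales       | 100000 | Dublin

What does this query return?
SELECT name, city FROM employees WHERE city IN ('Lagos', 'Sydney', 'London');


Filtering: city IN ('Lagos', 'Sydney', 'London')
Matching: 1 rows

1 rows:
Wendy, London


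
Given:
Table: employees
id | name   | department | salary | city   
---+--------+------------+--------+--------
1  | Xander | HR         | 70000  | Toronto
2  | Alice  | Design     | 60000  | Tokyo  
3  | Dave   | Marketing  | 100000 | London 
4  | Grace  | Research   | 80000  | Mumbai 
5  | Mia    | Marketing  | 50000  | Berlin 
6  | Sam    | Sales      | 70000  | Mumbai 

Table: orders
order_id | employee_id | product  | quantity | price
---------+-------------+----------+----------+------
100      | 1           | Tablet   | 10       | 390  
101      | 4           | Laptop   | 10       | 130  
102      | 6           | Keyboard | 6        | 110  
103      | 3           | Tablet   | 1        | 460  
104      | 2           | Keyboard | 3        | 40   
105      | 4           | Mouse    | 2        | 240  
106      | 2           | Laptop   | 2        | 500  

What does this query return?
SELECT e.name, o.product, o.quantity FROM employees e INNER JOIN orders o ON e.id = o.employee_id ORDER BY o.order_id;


Joining employees.id = orders.employee_id:
  employee Xander (id=1) -> order Tablet
  employee Grace (id=4) -> order Laptop
  employee Sam (id=6) -> order Keyboard
  employee Dave (id=3) -> order Tablet
  employee Alice (id=2) -> order Keyboard
  employee Grace (id=4) -> order Mouse
  employee Alice (id=2) -> order Laptop


7 rows:
Xander, Tablet, 10
Grace, Laptop, 10
Sam, Keyboard, 6
Dave, Tablet, 1
Alice, Keyboard, 3
Grace, Mouse, 2
Alice, Laptop, 2


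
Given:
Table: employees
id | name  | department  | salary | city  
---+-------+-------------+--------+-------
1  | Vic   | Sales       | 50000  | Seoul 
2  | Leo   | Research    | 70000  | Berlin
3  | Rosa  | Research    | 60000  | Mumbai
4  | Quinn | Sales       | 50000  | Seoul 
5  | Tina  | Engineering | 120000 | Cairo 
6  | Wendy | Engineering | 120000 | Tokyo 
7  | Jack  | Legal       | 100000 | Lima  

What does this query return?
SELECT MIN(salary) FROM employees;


Salaries: 50000, 70000, 60000, 50000, 120000, 120000, 100000
MIN = 50000

50000


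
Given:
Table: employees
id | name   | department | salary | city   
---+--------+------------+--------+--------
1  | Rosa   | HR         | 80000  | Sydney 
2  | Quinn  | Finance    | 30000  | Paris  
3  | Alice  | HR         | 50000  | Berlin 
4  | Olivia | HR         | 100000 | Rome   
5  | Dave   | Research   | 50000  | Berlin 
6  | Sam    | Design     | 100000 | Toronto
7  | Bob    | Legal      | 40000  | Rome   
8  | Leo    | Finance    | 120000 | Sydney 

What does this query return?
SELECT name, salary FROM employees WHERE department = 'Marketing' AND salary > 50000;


Filtering: department = 'Marketing' AND salary > 50000
Matching: 0 rows

Empty result set (0 rows)


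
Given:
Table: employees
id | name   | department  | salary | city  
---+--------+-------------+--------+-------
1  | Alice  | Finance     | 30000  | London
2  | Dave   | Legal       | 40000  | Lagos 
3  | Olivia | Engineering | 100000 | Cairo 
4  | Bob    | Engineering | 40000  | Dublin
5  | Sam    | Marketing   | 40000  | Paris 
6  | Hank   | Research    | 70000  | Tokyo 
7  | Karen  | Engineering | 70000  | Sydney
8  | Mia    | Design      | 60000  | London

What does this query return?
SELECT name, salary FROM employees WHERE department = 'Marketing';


Filtering: department = 'Marketing'
Matching rows: 1

1 rows:
Sam, 40000


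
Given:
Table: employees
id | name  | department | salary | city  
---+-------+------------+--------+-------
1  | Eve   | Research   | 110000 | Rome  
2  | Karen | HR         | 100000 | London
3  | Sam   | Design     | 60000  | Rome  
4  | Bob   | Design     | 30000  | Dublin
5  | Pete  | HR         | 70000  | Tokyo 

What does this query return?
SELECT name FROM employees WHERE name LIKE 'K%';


LIKE 'K%' matches names starting with 'K'
Matching: 1

1 rows:
Karen


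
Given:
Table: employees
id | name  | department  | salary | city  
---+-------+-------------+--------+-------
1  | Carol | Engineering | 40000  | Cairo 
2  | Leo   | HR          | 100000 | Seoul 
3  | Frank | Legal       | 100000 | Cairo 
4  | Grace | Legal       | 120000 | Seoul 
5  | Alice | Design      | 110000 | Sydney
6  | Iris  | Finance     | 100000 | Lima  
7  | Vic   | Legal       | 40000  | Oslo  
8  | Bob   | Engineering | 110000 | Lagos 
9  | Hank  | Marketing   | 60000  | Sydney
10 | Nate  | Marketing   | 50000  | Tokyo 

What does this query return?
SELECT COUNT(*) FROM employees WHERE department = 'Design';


Counting rows where department = 'Design'
  Alice -> MATCH


1


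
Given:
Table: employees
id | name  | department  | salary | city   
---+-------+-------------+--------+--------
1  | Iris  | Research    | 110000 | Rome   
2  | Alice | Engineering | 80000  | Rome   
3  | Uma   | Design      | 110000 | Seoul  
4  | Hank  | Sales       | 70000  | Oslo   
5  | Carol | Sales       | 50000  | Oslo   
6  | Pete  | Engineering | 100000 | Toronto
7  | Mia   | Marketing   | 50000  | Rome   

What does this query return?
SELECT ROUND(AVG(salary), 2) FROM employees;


SUM(salary) = 570000
COUNT = 7
ROUND(AVG, 2) = ROUND(570000 / 7, 2) = 81428.57

81428.57


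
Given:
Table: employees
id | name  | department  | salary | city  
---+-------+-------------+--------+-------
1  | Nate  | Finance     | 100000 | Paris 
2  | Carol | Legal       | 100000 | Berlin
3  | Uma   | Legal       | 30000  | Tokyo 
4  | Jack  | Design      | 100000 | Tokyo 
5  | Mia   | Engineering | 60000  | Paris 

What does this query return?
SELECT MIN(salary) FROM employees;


Salaries: 100000, 100000, 30000, 100000, 60000
MIN = 30000

30000


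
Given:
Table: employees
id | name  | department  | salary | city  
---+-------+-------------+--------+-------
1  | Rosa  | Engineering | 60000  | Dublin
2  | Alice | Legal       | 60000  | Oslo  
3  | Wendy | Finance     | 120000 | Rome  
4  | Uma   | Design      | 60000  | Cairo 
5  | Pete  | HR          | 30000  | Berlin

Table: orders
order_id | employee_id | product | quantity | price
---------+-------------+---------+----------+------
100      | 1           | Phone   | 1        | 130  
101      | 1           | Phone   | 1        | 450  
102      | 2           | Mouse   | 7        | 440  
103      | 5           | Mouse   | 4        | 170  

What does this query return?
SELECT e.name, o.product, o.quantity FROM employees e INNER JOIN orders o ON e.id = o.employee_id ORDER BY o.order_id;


Joining employees.id = orders.employee_id:
  employee Rosa (id=1) -> order Phone
  employee Rosa (id=1) -> order Phone
  employee Alice (id=2) -> order Mouse
  employee Pete (id=5) -> order Mouse


4 rows:
Rosa, Phone, 1
Rosa, Phone, 1
Alice, Mouse, 7
Pete, Mouse, 4


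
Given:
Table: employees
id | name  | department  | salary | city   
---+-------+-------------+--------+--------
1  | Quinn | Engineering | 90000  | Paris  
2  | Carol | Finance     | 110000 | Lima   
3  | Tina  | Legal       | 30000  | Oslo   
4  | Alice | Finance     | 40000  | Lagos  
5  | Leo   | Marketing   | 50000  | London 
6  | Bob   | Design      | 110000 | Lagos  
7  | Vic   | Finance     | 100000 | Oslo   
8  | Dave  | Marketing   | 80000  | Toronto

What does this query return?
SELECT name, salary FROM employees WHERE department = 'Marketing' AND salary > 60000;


Filtering: department = 'Marketing' AND salary > 60000
Matching: 1 rows

1 rows:
Dave, 80000


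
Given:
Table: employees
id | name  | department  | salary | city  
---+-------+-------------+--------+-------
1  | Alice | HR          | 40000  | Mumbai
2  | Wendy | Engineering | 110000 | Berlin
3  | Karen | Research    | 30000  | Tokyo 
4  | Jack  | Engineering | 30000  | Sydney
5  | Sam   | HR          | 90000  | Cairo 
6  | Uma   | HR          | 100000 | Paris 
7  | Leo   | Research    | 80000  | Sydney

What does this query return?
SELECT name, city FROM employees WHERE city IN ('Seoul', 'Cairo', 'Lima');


Filtering: city IN ('Seoul', 'Cairo', 'Lima')
Matching: 1 rows

1 rows:
Sam, Cairo


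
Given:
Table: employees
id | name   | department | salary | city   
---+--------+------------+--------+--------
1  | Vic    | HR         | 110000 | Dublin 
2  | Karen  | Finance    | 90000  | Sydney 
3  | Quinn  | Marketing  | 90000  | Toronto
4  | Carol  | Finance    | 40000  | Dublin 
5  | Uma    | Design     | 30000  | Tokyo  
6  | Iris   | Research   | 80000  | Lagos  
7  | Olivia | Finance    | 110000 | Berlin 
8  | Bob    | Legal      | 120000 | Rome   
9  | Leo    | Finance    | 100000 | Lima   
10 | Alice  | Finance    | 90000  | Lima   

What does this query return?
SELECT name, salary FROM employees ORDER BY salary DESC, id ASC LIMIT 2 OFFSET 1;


Sort by salary DESC (id ASC tiebreak), then skip 1 and take 2
Rows 2 through 3

2 rows:
Vic, 110000
Olivia, 110000


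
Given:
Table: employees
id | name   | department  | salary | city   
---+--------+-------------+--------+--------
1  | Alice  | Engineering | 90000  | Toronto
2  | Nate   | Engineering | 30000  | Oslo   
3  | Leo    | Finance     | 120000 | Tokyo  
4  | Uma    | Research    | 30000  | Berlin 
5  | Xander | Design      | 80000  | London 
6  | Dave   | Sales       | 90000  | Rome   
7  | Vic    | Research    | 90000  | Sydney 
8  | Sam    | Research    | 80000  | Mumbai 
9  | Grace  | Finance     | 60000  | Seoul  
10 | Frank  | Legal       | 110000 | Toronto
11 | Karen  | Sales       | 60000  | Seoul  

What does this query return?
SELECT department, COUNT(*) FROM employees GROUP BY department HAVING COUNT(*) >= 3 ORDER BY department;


Groups with count >= 3:
  Research: 3 -> PASS
  Design: 1 -> filtered out
  Engineering: 2 -> filtered out
  Finance: 2 -> filtered out
  Legal: 1 -> filtered out
  Sales: 2 -> filtered out


1 groups:
Research, 3


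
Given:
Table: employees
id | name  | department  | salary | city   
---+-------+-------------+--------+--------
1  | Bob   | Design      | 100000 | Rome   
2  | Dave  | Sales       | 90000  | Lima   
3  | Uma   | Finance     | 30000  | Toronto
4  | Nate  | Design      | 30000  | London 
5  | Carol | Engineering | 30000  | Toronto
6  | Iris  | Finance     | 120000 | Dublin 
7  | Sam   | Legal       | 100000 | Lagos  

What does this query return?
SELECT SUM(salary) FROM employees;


SUM(salary) = 100000 + 90000 + 30000 + 30000 + 30000 + 120000 + 100000 = 500000

500000


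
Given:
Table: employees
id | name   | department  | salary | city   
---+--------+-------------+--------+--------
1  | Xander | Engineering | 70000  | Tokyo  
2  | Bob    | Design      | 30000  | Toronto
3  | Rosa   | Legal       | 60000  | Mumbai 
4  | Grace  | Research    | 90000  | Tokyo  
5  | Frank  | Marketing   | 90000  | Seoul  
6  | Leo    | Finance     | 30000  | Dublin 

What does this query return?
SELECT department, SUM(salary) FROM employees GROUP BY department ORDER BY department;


Summing salary within each department:
  Design: 30000 = 30000
  Engineering: 70000 = 70000
  Finance: 30000 = 30000
  Legal: 60000 = 60000
  Marketing: 90000 = 90000
  Research: 90000 = 90000


6 groups:
Design, 30000
Engineering, 70000
Finance, 30000
Legal, 60000
Marketing, 90000
Research, 90000


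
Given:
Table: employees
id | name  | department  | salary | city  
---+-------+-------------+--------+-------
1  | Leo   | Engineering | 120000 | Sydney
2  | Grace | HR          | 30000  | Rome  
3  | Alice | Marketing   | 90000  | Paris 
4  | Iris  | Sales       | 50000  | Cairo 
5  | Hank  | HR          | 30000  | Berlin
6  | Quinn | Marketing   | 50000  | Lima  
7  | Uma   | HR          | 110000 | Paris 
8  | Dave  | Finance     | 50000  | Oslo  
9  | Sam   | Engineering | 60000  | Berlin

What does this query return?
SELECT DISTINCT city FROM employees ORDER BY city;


All 'city' values (row order): Sydney, Rome, Paris, Cairo, Berlin, Lima, Paris, Oslo, Berlin
Removing duplicates leaves 7 unique value(s).

7 values:
Berlin
Cairo
Lima
Oslo
Paris
Rome
Sydney


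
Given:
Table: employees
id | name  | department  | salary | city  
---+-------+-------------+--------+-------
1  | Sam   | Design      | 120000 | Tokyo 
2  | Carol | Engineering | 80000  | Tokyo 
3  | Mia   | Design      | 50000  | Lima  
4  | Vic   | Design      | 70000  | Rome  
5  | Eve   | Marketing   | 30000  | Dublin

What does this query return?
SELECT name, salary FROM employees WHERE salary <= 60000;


Filtering: salary <= 60000
Matching: 2 rows

2 rows:
Mia, 50000
Eve, 30000


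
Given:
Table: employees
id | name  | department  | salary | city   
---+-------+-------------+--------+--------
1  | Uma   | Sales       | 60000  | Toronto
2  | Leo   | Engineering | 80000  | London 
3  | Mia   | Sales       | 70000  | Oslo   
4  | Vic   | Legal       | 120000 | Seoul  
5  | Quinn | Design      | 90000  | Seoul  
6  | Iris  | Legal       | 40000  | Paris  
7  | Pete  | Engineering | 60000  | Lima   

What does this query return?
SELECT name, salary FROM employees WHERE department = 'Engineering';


Filtering: department = 'Engineering'
Matching rows: 2

2 rows:
Leo, 80000
Pete, 60000


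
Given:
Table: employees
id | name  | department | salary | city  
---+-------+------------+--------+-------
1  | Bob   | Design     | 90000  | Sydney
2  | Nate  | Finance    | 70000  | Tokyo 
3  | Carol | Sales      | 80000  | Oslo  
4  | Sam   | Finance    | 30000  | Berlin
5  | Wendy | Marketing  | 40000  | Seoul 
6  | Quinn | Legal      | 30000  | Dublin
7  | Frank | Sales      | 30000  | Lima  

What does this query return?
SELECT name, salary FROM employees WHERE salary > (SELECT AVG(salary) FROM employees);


Subquery: AVG(salary) = 52857.14
Filtering: salary > 52857.14
  Bob (90000) -> MATCH
  Nate (70000) -> MATCH
  Carol (80000) -> MATCH


3 rows:
Bob, 90000
Nate, 70000
Carol, 80000


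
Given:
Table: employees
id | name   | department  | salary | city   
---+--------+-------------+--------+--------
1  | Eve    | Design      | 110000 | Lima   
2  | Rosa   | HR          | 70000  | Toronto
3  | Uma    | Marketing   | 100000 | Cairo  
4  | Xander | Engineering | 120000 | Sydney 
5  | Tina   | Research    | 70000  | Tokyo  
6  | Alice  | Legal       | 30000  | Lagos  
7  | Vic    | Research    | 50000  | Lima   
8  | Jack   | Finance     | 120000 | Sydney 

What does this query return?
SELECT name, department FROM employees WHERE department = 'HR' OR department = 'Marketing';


Filtering: department = 'HR' OR 'Marketing'
Matching: 2 rows

2 rows:
Rosa, HR
Uma, Marketing


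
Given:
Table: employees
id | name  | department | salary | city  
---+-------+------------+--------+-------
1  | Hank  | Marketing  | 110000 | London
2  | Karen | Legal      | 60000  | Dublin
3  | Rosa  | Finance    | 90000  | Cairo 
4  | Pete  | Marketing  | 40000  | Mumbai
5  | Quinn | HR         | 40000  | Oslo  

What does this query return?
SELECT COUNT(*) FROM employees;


COUNT(*) counts all rows

5


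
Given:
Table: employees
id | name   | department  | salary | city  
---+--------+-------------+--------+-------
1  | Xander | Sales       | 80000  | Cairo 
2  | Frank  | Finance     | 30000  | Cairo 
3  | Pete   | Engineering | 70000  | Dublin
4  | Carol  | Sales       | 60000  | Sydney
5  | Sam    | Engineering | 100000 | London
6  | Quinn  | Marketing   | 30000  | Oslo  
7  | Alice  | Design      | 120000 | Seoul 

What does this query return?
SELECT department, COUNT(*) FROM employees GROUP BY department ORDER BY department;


Assigning each row to its department group:
  Xander -> Sales
  Frank -> Finance
  Pete -> Engineering
  Carol -> Sales
  Sam -> Engineering
  Quinn -> Marketing
  Alice -> Design


5 groups:
Design, 1
Engineering, 2
Finance, 1
Marketing, 1
Sales, 2


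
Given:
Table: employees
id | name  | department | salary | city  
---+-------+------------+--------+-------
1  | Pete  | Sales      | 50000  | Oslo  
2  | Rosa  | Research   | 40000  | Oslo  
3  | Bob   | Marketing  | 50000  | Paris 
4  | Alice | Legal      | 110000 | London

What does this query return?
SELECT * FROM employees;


SELECT * returns all 4 rows with all columns

4 rows:
1, Pete, Sales, 50000, Oslo
2, Rosa, Research, 40000, Oslo
3, Bob, Marketing, 50000, Paris
4, Alice, Legal, 110000, London


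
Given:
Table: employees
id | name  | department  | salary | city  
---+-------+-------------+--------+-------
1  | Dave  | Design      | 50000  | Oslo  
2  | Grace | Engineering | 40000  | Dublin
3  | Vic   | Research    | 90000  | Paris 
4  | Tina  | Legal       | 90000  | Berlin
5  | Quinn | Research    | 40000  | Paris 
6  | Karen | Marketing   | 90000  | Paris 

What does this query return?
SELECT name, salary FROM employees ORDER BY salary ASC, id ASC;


Sorting by salary ASC, then id ASC for ties

6 rows:
Grace, 40000
Quinn, 40000
Dave, 50000
Vic, 90000
Tina, 90000
Karen, 90000


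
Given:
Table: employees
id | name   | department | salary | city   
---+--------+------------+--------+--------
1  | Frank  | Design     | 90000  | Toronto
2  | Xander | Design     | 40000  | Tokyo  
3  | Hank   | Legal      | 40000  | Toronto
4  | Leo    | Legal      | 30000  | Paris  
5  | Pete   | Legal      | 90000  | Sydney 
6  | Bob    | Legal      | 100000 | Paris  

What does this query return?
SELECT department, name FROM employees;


Projecting columns: department, name

6 rows:
Design, Frank
Design, Xander
Legal, Hank
Legal, Leo
Legal, Pete
Legal, Bob


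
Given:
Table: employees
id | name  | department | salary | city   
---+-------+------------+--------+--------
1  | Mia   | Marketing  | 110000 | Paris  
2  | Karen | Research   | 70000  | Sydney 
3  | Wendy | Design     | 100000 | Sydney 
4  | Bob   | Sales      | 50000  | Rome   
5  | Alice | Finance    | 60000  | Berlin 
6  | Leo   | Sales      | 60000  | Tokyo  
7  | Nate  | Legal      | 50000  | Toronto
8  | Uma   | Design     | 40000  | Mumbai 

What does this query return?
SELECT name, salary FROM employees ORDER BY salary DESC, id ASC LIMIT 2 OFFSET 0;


Sort by salary DESC (id ASC tiebreak), then skip 0 and take 2
Rows 1 through 2

2 rows:
Mia, 110000
Wendy, 100000


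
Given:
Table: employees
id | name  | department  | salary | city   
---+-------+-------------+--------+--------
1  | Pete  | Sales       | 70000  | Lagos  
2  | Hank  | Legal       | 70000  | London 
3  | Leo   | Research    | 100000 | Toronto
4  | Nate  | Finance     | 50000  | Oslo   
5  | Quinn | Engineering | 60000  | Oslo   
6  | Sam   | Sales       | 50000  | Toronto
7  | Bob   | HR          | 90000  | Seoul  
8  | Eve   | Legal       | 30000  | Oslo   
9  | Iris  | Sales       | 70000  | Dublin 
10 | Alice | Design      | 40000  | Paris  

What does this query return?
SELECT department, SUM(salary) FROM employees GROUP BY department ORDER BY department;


Summing salary within each department:
  Design: 40000 = 40000
  Engineering: 60000 = 60000
  Finance: 50000 = 50000
  HR: 90000 = 90000
  Legal: 70000 + 30000 = 100000
  Research: 100000 = 100000
  Sales: 70000 + 50000 + 70000 = 190000


7 groups:
Design, 40000
Engineering, 60000
Finance, 50000
HR, 90000
Legal, 100000
Research, 100000
Sales, 190000


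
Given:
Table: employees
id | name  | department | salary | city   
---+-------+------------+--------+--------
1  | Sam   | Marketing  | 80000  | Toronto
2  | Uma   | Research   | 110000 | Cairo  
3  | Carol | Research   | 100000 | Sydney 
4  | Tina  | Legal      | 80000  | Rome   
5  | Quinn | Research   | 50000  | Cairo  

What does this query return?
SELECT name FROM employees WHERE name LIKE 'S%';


LIKE 'S%' matches names starting with 'S'
Matching: 1

1 rows:
Sam


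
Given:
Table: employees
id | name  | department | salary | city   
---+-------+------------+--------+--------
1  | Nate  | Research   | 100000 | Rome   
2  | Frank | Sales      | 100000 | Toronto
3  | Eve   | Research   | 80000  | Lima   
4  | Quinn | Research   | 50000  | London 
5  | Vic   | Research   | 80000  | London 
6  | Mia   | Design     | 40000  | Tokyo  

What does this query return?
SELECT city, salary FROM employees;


Projecting columns: city, salary

6 rows:
Rome, 100000
Toronto, 100000
Lima, 80000
London, 50000
London, 80000
Tokyo, 40000


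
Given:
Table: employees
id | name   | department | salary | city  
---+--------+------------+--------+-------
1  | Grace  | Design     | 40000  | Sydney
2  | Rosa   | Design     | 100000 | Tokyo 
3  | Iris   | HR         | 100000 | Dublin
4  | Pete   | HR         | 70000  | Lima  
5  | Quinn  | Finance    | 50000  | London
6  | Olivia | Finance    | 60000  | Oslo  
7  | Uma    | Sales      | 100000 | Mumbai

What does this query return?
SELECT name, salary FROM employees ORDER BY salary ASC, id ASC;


Sorting by salary ASC, then id ASC for ties

7 rows:
Grace, 40000
Quinn, 50000
Olivia, 60000
Pete, 70000
Rosa, 100000
Iris, 100000
Uma, 100000


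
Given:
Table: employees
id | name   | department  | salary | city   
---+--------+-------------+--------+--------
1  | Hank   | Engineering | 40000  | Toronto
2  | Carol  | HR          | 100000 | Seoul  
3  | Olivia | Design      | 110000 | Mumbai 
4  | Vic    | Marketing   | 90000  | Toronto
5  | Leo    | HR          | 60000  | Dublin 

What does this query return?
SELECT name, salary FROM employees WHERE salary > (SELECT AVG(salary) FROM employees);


Subquery: AVG(salary) = 80000.0
Filtering: salary > 80000.0
  Carol (100000) -> MATCH
  Olivia (110000) -> MATCH
  Vic (90000) -> MATCH


3 rows:
Carol, 100000
Olivia, 110000
Vic, 90000


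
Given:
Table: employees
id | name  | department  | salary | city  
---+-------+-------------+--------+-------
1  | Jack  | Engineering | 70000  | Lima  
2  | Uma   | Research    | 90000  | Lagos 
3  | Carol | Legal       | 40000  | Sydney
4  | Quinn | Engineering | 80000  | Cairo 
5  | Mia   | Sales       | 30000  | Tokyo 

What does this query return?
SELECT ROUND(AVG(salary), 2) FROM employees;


SUM(salary) = 310000
COUNT = 5
ROUND(AVG, 2) = ROUND(310000 / 5, 2) = 62000.0

62000.0


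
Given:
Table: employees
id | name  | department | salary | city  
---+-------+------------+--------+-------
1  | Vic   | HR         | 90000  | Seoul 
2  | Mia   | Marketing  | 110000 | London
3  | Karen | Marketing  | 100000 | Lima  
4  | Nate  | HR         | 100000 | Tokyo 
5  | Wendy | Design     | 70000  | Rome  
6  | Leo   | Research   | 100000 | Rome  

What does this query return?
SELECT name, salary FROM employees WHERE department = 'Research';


Filtering: department = 'Research'
Matching rows: 1

1 rows:
Leo, 100000


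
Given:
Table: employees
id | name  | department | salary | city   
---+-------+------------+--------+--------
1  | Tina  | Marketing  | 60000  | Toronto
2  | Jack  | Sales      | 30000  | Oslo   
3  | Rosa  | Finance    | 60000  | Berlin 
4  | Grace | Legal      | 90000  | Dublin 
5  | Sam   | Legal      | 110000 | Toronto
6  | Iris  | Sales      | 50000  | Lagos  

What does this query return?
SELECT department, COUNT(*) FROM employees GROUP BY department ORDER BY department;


Assigning each row to its department group:
  Tina -> Marketing
  Jack -> Sales
  Rosa -> Finance
  Grace -> Legal
  Sam -> Legal
  Iris -> Sales


4 groups:
Finance, 1
Legal, 2
Marketing, 1
Sales, 2


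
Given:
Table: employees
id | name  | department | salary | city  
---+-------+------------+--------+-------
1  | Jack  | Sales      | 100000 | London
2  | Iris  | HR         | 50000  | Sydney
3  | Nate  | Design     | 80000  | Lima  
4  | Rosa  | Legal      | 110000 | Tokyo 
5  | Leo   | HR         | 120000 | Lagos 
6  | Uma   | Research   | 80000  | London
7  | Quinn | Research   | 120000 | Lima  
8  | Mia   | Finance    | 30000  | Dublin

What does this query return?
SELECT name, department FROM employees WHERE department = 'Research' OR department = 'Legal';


Filtering: department = 'Research' OR 'Legal'
Matching: 3 rows

3 rows:
Rosa, Legal
Uma, Research
Quinn, Research


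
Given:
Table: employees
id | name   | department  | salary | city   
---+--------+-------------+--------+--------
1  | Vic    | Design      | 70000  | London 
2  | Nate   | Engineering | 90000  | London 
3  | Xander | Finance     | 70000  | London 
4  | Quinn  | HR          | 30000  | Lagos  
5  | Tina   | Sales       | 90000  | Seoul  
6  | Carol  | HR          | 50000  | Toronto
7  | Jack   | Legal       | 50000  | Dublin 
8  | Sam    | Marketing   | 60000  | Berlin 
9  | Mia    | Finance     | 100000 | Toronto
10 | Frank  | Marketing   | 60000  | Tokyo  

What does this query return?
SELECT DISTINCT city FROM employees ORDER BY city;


All 'city' values (row order): London, London, London, Lagos, Seoul, Toronto, Dublin, Berlin, Toronto, Tokyo
Removing duplicates leaves 7 unique value(s).

7 values:
Berlin
Dublin
Lagos
London
Seoul
Tokyo
Toronto


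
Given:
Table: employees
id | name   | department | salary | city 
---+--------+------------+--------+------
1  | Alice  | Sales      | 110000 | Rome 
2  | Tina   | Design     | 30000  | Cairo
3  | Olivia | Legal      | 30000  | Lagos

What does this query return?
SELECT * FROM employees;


SELECT * returns all 3 rows with all columns

3 rows:
1, Alice, Sales, 110000, Rome
2, Tina, Design, 30000, Cairo
3, Olivia, Legal, 30000, Lagos


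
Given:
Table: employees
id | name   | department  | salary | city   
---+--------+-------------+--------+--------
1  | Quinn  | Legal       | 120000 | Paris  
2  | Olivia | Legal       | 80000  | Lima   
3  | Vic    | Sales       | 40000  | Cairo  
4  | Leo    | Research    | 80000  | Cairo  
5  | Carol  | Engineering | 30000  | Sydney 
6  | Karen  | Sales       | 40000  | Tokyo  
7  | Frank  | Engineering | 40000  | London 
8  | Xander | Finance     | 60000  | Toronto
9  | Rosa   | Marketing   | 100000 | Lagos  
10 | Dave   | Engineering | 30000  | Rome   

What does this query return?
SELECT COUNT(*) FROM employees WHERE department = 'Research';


Counting rows where department = 'Research'
  Leo -> MATCH


1


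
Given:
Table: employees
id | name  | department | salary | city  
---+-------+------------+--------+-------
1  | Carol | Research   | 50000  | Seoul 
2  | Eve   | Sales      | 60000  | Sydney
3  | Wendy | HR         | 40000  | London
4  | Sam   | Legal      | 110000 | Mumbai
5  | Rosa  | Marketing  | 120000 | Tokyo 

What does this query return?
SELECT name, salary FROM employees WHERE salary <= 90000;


Filtering: salary <= 90000
Matching: 3 rows

3 rows:
Carol, 50000
Eve, 60000
Wendy, 40000


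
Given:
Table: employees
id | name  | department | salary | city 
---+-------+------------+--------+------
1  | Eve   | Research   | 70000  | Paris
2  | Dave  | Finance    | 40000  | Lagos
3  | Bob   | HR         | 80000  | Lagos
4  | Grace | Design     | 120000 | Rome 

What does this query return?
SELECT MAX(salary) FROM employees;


Salaries: 70000, 40000, 80000, 120000
MAX = 120000

120000


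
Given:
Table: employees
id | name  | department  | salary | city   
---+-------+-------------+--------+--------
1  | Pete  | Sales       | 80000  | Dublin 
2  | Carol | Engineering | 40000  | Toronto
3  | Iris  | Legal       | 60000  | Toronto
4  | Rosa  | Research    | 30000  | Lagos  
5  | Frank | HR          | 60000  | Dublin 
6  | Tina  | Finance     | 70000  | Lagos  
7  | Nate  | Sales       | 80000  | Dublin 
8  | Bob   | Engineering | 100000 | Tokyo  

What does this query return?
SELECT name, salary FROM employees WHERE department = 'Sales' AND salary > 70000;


Filtering: department = 'Sales' AND salary > 70000
Matching: 2 rows

2 rows:
Pete, 80000
Nate, 80000


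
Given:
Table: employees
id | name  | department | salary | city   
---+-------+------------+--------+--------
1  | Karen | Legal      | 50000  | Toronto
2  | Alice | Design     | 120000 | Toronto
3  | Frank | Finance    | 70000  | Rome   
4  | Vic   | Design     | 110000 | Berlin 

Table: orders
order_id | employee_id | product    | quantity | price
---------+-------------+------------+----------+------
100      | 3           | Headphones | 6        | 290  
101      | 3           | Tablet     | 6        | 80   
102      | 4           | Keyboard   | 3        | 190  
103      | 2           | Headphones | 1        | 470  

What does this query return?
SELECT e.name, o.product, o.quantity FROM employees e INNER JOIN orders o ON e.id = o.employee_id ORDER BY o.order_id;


Joining employees.id = orders.employee_id:
  employee Frank (id=3) -> order Headphones
  employee Frank (id=3) -> order Tablet
  employee Vic (id=4) -> order Keyboard
  employee Alice (id=2) -> order Headphones


4 rows:
Frank, Headphones, 6
Frank, Tablet, 6
Vic, Keyboard, 3
Alice, Headphones, 1


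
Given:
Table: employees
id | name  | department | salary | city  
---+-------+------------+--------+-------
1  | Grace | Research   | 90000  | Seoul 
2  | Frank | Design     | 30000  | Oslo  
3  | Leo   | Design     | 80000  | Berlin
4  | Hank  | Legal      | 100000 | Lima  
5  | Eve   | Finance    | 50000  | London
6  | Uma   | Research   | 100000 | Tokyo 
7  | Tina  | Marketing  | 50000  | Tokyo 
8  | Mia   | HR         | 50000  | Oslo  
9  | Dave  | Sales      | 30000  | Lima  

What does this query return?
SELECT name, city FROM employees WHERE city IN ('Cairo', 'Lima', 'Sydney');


Filtering: city IN ('Cairo', 'Lima', 'Sydney')
Matching: 2 rows

2 rows:
Hank, Lima
Dave, Lima


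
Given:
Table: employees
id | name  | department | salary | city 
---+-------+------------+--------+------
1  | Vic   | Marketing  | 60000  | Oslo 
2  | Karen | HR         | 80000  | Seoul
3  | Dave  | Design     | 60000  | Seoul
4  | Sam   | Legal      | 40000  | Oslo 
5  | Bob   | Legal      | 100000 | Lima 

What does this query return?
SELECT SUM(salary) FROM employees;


SUM(salary) = 60000 + 80000 + 60000 + 40000 + 100000 = 340000

340000


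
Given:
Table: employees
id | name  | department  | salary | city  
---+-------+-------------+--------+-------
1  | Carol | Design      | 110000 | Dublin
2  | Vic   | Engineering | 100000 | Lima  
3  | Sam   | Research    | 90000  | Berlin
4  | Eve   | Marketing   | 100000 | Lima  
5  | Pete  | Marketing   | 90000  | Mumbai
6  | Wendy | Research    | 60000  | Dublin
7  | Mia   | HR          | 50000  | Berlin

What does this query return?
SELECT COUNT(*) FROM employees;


COUNT(*) counts all rows

7


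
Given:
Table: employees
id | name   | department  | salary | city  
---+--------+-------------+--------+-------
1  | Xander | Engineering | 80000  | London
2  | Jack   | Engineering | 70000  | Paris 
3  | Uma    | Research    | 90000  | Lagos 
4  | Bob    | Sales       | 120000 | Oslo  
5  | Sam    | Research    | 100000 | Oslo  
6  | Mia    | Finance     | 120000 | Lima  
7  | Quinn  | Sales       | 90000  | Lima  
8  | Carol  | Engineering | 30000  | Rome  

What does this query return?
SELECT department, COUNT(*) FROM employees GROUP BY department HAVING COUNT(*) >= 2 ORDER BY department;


Groups with count >= 2:
  Engineering: 3 -> PASS
  Research: 2 -> PASS
  Sales: 2 -> PASS
  Finance: 1 -> filtered out


3 groups:
Engineering, 3
Research, 2
Sales, 2


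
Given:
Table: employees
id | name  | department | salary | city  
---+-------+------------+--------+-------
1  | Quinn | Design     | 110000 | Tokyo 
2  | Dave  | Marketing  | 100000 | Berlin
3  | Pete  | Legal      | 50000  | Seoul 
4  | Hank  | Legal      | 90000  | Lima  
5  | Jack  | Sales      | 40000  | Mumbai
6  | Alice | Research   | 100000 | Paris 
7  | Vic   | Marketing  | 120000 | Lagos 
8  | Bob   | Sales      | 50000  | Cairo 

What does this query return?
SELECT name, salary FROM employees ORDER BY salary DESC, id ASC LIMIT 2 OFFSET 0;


Sort by salary DESC (id ASC tiebreak), then skip 0 and take 2
Rows 1 through 2

2 rows:
Vic, 120000
Quinn, 110000


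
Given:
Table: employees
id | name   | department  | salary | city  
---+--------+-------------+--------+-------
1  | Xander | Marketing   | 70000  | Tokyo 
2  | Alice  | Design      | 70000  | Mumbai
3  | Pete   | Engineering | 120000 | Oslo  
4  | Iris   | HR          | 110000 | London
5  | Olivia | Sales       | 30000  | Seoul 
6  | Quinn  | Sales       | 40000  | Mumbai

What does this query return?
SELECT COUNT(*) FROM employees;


COUNT(*) counts all rows

6


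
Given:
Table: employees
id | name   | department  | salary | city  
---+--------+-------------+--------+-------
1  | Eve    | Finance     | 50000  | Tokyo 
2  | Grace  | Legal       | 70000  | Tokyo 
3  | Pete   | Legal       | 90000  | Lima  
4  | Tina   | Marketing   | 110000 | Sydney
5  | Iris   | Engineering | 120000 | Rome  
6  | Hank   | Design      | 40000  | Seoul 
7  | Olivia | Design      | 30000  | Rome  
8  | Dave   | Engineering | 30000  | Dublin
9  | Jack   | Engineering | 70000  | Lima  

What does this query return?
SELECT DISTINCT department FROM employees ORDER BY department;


All 'department' values (row order): Finance, Legal, Legal, Marketing, Engineering, Design, Design, Engineering, Engineering
Removing duplicates leaves 5 unique value(s).

5 values:
Design
Engineering
Finance
Legal
Marketing


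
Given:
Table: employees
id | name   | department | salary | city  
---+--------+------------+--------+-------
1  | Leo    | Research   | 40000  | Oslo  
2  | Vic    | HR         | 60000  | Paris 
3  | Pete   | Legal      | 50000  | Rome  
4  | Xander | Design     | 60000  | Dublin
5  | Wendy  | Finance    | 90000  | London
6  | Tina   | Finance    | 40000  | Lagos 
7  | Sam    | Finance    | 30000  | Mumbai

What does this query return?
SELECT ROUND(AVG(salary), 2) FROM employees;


SUM(salary) = 370000
COUNT = 7
ROUND(AVG, 2) = ROUND(370000 / 7, 2) = 52857.14

52857.14


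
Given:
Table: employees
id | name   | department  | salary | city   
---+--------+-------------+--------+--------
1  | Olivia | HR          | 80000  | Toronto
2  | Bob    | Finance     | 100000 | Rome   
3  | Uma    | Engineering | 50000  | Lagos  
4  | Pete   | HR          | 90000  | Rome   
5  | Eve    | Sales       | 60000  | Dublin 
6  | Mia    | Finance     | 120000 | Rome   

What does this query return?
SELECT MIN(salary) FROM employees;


Salaries: 80000, 100000, 50000, 90000, 60000, 120000
MIN = 50000

50000


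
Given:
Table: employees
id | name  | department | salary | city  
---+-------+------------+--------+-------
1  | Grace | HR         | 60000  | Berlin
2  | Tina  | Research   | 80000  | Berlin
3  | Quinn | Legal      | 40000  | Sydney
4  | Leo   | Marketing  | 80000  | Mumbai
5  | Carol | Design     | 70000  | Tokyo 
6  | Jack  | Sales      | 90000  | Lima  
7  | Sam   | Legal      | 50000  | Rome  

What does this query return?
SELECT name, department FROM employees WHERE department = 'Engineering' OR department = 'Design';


Filtering: department = 'Engineering' OR 'Design'
Matching: 1 rows

1 rows:
Carol, Design


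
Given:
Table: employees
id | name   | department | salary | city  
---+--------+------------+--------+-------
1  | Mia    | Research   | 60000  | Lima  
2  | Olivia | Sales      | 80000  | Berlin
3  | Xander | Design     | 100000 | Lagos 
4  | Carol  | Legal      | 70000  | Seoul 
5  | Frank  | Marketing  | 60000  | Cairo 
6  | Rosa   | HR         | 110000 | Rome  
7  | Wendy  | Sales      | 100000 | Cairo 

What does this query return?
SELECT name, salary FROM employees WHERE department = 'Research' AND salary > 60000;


Filtering: department = 'Research' AND salary > 60000
Matching: 0 rows

Empty result set (0 rows)


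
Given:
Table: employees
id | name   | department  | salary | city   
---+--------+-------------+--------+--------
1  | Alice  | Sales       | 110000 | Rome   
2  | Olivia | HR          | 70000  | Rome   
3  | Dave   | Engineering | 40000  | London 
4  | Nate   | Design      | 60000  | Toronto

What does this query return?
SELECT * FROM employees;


SELECT * returns all 4 rows with all columns

4 rows:
1, Alice, Sales, 110000, Rome
2, Olivia, HR, 70000, Rome
3, Dave, Engineering, 40000, London
4, Nate, Design, 60000, Toronto


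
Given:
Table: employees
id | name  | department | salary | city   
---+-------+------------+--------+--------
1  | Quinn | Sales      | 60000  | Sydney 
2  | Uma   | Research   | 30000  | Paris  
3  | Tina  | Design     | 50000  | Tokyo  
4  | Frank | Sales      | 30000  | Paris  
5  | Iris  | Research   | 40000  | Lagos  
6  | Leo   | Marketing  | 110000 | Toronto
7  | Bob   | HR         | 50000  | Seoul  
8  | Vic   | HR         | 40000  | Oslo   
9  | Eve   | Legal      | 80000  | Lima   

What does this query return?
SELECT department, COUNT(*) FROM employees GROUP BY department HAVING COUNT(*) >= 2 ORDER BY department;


Groups with count >= 2:
  HR: 2 -> PASS
  Research: 2 -> PASS
  Sales: 2 -> PASS
  Design: 1 -> filtered out
  Legal: 1 -> filtered out
  Marketing: 1 -> filtered out


3 groups:
HR, 2
Research, 2
Sales, 2


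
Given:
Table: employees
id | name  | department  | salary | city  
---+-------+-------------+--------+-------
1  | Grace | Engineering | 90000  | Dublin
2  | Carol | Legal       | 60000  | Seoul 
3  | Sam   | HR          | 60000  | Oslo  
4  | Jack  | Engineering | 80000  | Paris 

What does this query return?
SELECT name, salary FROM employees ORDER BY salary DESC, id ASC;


Sorting by salary DESC, then id ASC for ties

4 rows:
Grace, 90000
Jack, 80000
Carol, 60000
Sam, 60000


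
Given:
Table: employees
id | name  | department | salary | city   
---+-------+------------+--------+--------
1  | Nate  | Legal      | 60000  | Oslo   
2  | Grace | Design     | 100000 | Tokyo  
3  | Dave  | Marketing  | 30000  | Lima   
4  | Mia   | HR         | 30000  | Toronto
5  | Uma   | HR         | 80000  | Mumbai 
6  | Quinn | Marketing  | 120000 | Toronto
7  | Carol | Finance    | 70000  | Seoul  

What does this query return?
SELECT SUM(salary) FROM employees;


SUM(salary) = 60000 + 100000 + 30000 + 30000 + 80000 + 120000 + 70000 = 490000

490000


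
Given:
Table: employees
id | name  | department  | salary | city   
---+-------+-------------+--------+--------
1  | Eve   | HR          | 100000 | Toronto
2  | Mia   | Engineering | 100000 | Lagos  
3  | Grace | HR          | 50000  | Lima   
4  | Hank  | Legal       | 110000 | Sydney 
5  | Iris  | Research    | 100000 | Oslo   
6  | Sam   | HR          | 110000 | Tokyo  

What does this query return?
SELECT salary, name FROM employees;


Projecting columns: salary, name

6 rows:
100000, Eve
100000, Mia
50000, Grace
110000, Hank
100000, Iris
110000, Sam


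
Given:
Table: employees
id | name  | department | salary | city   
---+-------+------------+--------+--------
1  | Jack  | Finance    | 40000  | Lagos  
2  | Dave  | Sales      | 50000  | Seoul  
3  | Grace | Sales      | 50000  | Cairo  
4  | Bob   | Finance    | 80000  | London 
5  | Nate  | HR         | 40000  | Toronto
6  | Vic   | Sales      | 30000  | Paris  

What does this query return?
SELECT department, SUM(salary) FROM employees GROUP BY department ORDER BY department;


Summing salary within each department:
  Finance: 40000 + 80000 = 120000
  HR: 40000 = 40000
  Sales: 50000 + 50000 + 30000 = 130000


3 groups:
Finance, 120000
HR, 40000
Sales, 130000


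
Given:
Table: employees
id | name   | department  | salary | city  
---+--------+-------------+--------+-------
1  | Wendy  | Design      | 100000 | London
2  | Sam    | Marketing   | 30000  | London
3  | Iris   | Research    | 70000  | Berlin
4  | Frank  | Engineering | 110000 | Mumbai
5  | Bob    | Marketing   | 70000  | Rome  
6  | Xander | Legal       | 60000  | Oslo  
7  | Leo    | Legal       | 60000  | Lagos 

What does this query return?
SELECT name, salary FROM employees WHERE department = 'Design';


Filtering: department = 'Design'
Matching rows: 1

1 rows:
Wendy, 100000
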